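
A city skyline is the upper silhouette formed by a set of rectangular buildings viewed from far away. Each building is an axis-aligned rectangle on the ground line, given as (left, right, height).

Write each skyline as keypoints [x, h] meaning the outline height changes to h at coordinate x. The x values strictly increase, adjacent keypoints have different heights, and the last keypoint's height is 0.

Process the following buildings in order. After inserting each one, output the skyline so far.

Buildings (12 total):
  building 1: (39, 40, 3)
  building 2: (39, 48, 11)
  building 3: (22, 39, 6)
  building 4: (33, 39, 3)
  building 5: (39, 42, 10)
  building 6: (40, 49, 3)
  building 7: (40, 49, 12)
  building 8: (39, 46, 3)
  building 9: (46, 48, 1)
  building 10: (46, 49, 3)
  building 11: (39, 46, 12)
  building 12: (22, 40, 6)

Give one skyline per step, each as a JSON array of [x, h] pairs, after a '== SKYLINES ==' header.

== SKYLINES ==
[[39,3],[40,0]]
[[39,11],[48,0]]
[[22,6],[39,11],[48,0]]
[[22,6],[39,11],[48,0]]
[[22,6],[39,11],[48,0]]
[[22,6],[39,11],[48,3],[49,0]]
[[22,6],[39,11],[40,12],[49,0]]
[[22,6],[39,11],[40,12],[49,0]]
[[22,6],[39,11],[40,12],[49,0]]
[[22,6],[39,11],[40,12],[49,0]]
[[22,6],[39,12],[49,0]]
[[22,6],[39,12],[49,0]]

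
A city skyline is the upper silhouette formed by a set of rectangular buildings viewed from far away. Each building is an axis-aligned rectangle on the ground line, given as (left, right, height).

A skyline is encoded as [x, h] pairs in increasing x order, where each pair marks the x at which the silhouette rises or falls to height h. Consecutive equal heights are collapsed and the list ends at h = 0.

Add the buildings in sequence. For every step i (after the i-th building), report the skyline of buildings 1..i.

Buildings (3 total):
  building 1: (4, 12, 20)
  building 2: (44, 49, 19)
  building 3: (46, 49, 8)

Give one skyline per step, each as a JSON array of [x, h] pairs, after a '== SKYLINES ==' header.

== SKYLINES ==
[[4,20],[12,0]]
[[4,20],[12,0],[44,19],[49,0]]
[[4,20],[12,0],[44,19],[49,0]]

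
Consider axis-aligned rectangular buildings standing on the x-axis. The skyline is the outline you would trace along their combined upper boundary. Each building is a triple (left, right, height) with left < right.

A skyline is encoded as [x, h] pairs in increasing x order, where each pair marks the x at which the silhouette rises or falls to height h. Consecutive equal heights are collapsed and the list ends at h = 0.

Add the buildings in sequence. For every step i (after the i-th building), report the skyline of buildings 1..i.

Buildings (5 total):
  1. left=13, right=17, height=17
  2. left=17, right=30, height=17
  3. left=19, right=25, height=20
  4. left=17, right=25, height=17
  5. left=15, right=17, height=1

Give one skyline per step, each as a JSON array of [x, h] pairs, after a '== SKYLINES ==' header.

== SKYLINES ==
[[13,17],[17,0]]
[[13,17],[30,0]]
[[13,17],[19,20],[25,17],[30,0]]
[[13,17],[19,20],[25,17],[30,0]]
[[13,17],[19,20],[25,17],[30,0]]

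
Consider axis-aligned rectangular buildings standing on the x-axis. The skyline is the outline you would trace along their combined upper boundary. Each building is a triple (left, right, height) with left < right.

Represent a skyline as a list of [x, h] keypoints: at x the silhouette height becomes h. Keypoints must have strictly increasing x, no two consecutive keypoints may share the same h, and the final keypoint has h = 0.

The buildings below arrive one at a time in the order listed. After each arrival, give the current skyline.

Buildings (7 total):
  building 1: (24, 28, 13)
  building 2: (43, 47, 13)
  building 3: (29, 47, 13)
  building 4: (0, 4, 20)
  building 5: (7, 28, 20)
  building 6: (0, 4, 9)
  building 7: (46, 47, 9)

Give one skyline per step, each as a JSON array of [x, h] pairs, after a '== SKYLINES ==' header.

== SKYLINES ==
[[24,13],[28,0]]
[[24,13],[28,0],[43,13],[47,0]]
[[24,13],[28,0],[29,13],[47,0]]
[[0,20],[4,0],[24,13],[28,0],[29,13],[47,0]]
[[0,20],[4,0],[7,20],[28,0],[29,13],[47,0]]
[[0,20],[4,0],[7,20],[28,0],[29,13],[47,0]]
[[0,20],[4,0],[7,20],[28,0],[29,13],[47,0]]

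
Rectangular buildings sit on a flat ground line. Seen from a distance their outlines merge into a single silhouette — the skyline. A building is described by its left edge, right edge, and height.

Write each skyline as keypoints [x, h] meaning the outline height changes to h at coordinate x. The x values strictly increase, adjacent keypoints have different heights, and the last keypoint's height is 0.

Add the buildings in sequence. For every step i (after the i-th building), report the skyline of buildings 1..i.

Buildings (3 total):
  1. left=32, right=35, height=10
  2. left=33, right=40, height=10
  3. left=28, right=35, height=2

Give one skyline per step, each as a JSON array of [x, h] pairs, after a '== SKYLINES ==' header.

== SKYLINES ==
[[32,10],[35,0]]
[[32,10],[40,0]]
[[28,2],[32,10],[40,0]]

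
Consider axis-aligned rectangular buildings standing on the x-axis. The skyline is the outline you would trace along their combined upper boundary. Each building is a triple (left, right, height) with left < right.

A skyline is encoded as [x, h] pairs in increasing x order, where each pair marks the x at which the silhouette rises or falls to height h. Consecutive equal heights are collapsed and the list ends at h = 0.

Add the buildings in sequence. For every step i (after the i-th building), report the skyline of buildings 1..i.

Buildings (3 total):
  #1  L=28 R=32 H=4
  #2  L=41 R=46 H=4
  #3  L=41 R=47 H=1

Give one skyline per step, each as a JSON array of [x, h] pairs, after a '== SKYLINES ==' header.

== SKYLINES ==
[[28,4],[32,0]]
[[28,4],[32,0],[41,4],[46,0]]
[[28,4],[32,0],[41,4],[46,1],[47,0]]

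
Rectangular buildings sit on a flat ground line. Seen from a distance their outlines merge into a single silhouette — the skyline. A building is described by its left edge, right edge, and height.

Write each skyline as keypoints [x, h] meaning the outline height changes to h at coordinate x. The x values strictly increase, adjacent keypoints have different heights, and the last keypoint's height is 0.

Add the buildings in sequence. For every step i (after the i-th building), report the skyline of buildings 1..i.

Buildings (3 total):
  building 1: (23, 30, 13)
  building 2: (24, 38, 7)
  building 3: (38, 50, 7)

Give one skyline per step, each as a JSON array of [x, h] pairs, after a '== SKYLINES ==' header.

== SKYLINES ==
[[23,13],[30,0]]
[[23,13],[30,7],[38,0]]
[[23,13],[30,7],[50,0]]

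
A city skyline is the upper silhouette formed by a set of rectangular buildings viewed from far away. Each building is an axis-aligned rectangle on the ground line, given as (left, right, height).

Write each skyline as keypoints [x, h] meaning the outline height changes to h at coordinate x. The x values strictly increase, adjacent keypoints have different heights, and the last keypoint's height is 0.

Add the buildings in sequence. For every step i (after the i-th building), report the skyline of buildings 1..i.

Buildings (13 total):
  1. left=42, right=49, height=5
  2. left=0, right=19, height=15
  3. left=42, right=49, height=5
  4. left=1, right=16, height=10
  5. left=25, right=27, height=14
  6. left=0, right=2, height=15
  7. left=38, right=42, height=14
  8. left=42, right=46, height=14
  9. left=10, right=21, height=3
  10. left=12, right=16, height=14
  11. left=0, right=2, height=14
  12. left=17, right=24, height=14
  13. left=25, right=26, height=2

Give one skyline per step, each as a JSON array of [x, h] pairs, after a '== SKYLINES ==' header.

== SKYLINES ==
[[42,5],[49,0]]
[[0,15],[19,0],[42,5],[49,0]]
[[0,15],[19,0],[42,5],[49,0]]
[[0,15],[19,0],[42,5],[49,0]]
[[0,15],[19,0],[25,14],[27,0],[42,5],[49,0]]
[[0,15],[19,0],[25,14],[27,0],[42,5],[49,0]]
[[0,15],[19,0],[25,14],[27,0],[38,14],[42,5],[49,0]]
[[0,15],[19,0],[25,14],[27,0],[38,14],[46,5],[49,0]]
[[0,15],[19,3],[21,0],[25,14],[27,0],[38,14],[46,5],[49,0]]
[[0,15],[19,3],[21,0],[25,14],[27,0],[38,14],[46,5],[49,0]]
[[0,15],[19,3],[21,0],[25,14],[27,0],[38,14],[46,5],[49,0]]
[[0,15],[19,14],[24,0],[25,14],[27,0],[38,14],[46,5],[49,0]]
[[0,15],[19,14],[24,0],[25,14],[27,0],[38,14],[46,5],[49,0]]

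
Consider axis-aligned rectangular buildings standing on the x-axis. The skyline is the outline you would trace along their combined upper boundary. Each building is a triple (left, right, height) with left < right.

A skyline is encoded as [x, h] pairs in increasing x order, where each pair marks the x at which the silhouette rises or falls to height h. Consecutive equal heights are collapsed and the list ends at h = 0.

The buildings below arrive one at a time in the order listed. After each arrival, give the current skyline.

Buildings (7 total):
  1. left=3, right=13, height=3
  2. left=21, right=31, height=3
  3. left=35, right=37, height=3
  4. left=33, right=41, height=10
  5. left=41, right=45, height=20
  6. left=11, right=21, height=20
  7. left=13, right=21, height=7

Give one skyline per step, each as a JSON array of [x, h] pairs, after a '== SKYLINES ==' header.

== SKYLINES ==
[[3,3],[13,0]]
[[3,3],[13,0],[21,3],[31,0]]
[[3,3],[13,0],[21,3],[31,0],[35,3],[37,0]]
[[3,3],[13,0],[21,3],[31,0],[33,10],[41,0]]
[[3,3],[13,0],[21,3],[31,0],[33,10],[41,20],[45,0]]
[[3,3],[11,20],[21,3],[31,0],[33,10],[41,20],[45,0]]
[[3,3],[11,20],[21,3],[31,0],[33,10],[41,20],[45,0]]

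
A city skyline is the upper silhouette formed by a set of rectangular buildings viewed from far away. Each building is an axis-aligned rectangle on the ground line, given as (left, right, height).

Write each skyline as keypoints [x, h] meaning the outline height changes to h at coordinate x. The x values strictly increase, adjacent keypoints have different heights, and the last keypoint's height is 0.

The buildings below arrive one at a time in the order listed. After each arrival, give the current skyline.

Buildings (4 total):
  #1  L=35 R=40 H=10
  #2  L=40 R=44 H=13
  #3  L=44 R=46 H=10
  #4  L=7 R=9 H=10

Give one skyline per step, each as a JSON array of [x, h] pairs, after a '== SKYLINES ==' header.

== SKYLINES ==
[[35,10],[40,0]]
[[35,10],[40,13],[44,0]]
[[35,10],[40,13],[44,10],[46,0]]
[[7,10],[9,0],[35,10],[40,13],[44,10],[46,0]]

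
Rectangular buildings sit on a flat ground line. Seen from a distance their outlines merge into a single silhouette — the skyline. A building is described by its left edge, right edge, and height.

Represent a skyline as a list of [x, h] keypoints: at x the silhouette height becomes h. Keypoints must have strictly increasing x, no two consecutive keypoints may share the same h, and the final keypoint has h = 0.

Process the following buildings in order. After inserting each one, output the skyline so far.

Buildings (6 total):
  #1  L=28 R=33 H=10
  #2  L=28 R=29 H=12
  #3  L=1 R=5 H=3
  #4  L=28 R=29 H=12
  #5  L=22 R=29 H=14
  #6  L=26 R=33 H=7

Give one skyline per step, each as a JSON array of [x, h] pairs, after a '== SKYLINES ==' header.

== SKYLINES ==
[[28,10],[33,0]]
[[28,12],[29,10],[33,0]]
[[1,3],[5,0],[28,12],[29,10],[33,0]]
[[1,3],[5,0],[28,12],[29,10],[33,0]]
[[1,3],[5,0],[22,14],[29,10],[33,0]]
[[1,3],[5,0],[22,14],[29,10],[33,0]]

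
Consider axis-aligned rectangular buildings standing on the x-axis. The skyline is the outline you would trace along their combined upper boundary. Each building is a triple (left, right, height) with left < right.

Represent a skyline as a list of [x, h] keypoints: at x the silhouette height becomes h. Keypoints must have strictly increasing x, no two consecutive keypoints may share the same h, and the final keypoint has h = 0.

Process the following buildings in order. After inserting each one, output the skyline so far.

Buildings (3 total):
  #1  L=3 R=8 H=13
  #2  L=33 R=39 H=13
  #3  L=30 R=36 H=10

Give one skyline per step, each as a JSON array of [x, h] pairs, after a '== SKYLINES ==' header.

== SKYLINES ==
[[3,13],[8,0]]
[[3,13],[8,0],[33,13],[39,0]]
[[3,13],[8,0],[30,10],[33,13],[39,0]]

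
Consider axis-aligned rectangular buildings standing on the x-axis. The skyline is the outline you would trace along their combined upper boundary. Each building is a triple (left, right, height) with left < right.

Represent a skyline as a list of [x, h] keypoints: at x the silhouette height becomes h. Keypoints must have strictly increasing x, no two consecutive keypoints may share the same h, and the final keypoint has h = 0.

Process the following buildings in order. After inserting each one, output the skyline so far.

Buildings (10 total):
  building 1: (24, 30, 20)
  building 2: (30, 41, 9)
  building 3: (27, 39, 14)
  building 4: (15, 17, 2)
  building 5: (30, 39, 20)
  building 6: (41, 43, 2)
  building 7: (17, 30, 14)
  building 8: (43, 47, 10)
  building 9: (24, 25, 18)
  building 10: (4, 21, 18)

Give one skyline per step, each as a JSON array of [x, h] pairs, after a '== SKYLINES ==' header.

== SKYLINES ==
[[24,20],[30,0]]
[[24,20],[30,9],[41,0]]
[[24,20],[30,14],[39,9],[41,0]]
[[15,2],[17,0],[24,20],[30,14],[39,9],[41,0]]
[[15,2],[17,0],[24,20],[39,9],[41,0]]
[[15,2],[17,0],[24,20],[39,9],[41,2],[43,0]]
[[15,2],[17,14],[24,20],[39,9],[41,2],[43,0]]
[[15,2],[17,14],[24,20],[39,9],[41,2],[43,10],[47,0]]
[[15,2],[17,14],[24,20],[39,9],[41,2],[43,10],[47,0]]
[[4,18],[21,14],[24,20],[39,9],[41,2],[43,10],[47,0]]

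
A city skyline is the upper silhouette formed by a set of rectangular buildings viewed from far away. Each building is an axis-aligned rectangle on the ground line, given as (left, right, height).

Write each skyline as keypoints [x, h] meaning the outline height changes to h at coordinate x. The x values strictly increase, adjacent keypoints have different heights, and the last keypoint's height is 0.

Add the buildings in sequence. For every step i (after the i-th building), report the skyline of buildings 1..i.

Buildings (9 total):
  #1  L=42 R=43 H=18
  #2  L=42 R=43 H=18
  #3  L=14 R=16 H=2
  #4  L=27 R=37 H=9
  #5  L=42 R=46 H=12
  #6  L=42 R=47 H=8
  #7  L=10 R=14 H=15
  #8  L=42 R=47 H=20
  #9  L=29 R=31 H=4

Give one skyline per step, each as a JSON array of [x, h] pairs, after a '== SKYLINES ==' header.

== SKYLINES ==
[[42,18],[43,0]]
[[42,18],[43,0]]
[[14,2],[16,0],[42,18],[43,0]]
[[14,2],[16,0],[27,9],[37,0],[42,18],[43,0]]
[[14,2],[16,0],[27,9],[37,0],[42,18],[43,12],[46,0]]
[[14,2],[16,0],[27,9],[37,0],[42,18],[43,12],[46,8],[47,0]]
[[10,15],[14,2],[16,0],[27,9],[37,0],[42,18],[43,12],[46,8],[47,0]]
[[10,15],[14,2],[16,0],[27,9],[37,0],[42,20],[47,0]]
[[10,15],[14,2],[16,0],[27,9],[37,0],[42,20],[47,0]]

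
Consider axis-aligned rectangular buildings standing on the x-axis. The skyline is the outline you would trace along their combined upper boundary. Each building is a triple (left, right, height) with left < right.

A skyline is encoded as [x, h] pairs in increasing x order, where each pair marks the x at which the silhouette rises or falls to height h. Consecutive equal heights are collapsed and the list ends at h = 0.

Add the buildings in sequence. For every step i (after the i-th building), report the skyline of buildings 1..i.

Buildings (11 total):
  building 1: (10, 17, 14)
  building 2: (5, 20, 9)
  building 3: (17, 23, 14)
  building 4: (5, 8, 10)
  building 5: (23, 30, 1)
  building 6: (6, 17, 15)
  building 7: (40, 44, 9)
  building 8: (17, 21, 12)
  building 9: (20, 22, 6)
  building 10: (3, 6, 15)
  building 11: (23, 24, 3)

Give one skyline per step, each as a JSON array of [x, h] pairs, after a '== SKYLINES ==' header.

== SKYLINES ==
[[10,14],[17,0]]
[[5,9],[10,14],[17,9],[20,0]]
[[5,9],[10,14],[23,0]]
[[5,10],[8,9],[10,14],[23,0]]
[[5,10],[8,9],[10,14],[23,1],[30,0]]
[[5,10],[6,15],[17,14],[23,1],[30,0]]
[[5,10],[6,15],[17,14],[23,1],[30,0],[40,9],[44,0]]
[[5,10],[6,15],[17,14],[23,1],[30,0],[40,9],[44,0]]
[[5,10],[6,15],[17,14],[23,1],[30,0],[40,9],[44,0]]
[[3,15],[17,14],[23,1],[30,0],[40,9],[44,0]]
[[3,15],[17,14],[23,3],[24,1],[30,0],[40,9],[44,0]]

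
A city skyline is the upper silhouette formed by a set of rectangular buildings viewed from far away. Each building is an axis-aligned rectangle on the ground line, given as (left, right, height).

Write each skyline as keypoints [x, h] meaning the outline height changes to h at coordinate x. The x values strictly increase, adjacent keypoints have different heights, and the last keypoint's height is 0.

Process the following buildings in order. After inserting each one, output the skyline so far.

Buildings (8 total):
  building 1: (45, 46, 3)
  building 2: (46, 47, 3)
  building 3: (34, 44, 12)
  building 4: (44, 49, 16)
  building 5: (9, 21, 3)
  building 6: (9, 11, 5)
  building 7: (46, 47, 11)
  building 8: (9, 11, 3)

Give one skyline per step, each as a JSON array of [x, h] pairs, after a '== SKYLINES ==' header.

== SKYLINES ==
[[45,3],[46,0]]
[[45,3],[47,0]]
[[34,12],[44,0],[45,3],[47,0]]
[[34,12],[44,16],[49,0]]
[[9,3],[21,0],[34,12],[44,16],[49,0]]
[[9,5],[11,3],[21,0],[34,12],[44,16],[49,0]]
[[9,5],[11,3],[21,0],[34,12],[44,16],[49,0]]
[[9,5],[11,3],[21,0],[34,12],[44,16],[49,0]]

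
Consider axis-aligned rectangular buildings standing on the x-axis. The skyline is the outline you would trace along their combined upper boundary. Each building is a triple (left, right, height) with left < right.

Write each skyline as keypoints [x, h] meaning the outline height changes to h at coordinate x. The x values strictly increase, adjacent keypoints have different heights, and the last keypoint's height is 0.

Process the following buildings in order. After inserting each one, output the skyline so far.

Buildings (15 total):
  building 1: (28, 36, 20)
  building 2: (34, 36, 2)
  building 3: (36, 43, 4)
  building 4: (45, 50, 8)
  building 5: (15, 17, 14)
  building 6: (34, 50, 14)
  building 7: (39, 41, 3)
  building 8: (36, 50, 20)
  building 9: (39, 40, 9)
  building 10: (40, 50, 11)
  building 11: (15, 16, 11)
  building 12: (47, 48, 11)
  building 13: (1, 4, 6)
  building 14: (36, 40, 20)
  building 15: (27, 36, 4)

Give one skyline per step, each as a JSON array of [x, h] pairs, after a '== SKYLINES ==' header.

== SKYLINES ==
[[28,20],[36,0]]
[[28,20],[36,0]]
[[28,20],[36,4],[43,0]]
[[28,20],[36,4],[43,0],[45,8],[50,0]]
[[15,14],[17,0],[28,20],[36,4],[43,0],[45,8],[50,0]]
[[15,14],[17,0],[28,20],[36,14],[50,0]]
[[15,14],[17,0],[28,20],[36,14],[50,0]]
[[15,14],[17,0],[28,20],[50,0]]
[[15,14],[17,0],[28,20],[50,0]]
[[15,14],[17,0],[28,20],[50,0]]
[[15,14],[17,0],[28,20],[50,0]]
[[15,14],[17,0],[28,20],[50,0]]
[[1,6],[4,0],[15,14],[17,0],[28,20],[50,0]]
[[1,6],[4,0],[15,14],[17,0],[28,20],[50,0]]
[[1,6],[4,0],[15,14],[17,0],[27,4],[28,20],[50,0]]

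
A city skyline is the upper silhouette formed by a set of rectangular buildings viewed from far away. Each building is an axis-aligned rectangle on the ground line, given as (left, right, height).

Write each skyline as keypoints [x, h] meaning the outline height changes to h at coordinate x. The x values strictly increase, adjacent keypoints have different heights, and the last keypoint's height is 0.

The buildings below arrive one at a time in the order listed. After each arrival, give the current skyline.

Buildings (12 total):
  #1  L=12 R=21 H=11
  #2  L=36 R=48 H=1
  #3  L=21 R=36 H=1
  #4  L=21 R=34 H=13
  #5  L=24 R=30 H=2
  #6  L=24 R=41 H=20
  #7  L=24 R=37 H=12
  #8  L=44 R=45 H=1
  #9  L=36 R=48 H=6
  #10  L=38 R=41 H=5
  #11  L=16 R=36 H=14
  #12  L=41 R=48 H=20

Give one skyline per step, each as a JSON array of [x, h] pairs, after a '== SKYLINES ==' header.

== SKYLINES ==
[[12,11],[21,0]]
[[12,11],[21,0],[36,1],[48,0]]
[[12,11],[21,1],[48,0]]
[[12,11],[21,13],[34,1],[48,0]]
[[12,11],[21,13],[34,1],[48,0]]
[[12,11],[21,13],[24,20],[41,1],[48,0]]
[[12,11],[21,13],[24,20],[41,1],[48,0]]
[[12,11],[21,13],[24,20],[41,1],[48,0]]
[[12,11],[21,13],[24,20],[41,6],[48,0]]
[[12,11],[21,13],[24,20],[41,6],[48,0]]
[[12,11],[16,14],[24,20],[41,6],[48,0]]
[[12,11],[16,14],[24,20],[48,0]]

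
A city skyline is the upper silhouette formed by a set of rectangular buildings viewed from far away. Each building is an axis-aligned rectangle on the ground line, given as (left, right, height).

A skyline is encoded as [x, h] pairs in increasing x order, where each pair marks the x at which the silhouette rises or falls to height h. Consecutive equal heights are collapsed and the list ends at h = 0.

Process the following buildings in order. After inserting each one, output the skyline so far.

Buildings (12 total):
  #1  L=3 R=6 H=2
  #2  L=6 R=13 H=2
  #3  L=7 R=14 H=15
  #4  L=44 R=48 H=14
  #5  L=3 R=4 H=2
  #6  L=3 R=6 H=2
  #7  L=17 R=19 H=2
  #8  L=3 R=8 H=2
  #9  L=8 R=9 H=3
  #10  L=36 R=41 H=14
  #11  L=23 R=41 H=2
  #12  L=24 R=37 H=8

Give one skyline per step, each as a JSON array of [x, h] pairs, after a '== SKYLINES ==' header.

== SKYLINES ==
[[3,2],[6,0]]
[[3,2],[13,0]]
[[3,2],[7,15],[14,0]]
[[3,2],[7,15],[14,0],[44,14],[48,0]]
[[3,2],[7,15],[14,0],[44,14],[48,0]]
[[3,2],[7,15],[14,0],[44,14],[48,0]]
[[3,2],[7,15],[14,0],[17,2],[19,0],[44,14],[48,0]]
[[3,2],[7,15],[14,0],[17,2],[19,0],[44,14],[48,0]]
[[3,2],[7,15],[14,0],[17,2],[19,0],[44,14],[48,0]]
[[3,2],[7,15],[14,0],[17,2],[19,0],[36,14],[41,0],[44,14],[48,0]]
[[3,2],[7,15],[14,0],[17,2],[19,0],[23,2],[36,14],[41,0],[44,14],[48,0]]
[[3,2],[7,15],[14,0],[17,2],[19,0],[23,2],[24,8],[36,14],[41,0],[44,14],[48,0]]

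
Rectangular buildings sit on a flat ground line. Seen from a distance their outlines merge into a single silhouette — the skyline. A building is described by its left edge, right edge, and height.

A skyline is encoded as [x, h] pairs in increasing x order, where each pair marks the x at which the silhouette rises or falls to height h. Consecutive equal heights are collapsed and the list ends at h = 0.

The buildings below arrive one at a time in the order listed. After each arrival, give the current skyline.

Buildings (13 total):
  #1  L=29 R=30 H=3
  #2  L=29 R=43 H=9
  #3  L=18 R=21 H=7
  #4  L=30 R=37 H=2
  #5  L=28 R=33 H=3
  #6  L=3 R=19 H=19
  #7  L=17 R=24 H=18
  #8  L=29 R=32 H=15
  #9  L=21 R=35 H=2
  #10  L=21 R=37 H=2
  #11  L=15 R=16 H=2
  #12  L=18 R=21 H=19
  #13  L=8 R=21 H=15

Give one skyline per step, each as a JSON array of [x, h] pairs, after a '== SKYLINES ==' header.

== SKYLINES ==
[[29,3],[30,0]]
[[29,9],[43,0]]
[[18,7],[21,0],[29,9],[43,0]]
[[18,7],[21,0],[29,9],[43,0]]
[[18,7],[21,0],[28,3],[29,9],[43,0]]
[[3,19],[19,7],[21,0],[28,3],[29,9],[43,0]]
[[3,19],[19,18],[24,0],[28,3],[29,9],[43,0]]
[[3,19],[19,18],[24,0],[28,3],[29,15],[32,9],[43,0]]
[[3,19],[19,18],[24,2],[28,3],[29,15],[32,9],[43,0]]
[[3,19],[19,18],[24,2],[28,3],[29,15],[32,9],[43,0]]
[[3,19],[19,18],[24,2],[28,3],[29,15],[32,9],[43,0]]
[[3,19],[21,18],[24,2],[28,3],[29,15],[32,9],[43,0]]
[[3,19],[21,18],[24,2],[28,3],[29,15],[32,9],[43,0]]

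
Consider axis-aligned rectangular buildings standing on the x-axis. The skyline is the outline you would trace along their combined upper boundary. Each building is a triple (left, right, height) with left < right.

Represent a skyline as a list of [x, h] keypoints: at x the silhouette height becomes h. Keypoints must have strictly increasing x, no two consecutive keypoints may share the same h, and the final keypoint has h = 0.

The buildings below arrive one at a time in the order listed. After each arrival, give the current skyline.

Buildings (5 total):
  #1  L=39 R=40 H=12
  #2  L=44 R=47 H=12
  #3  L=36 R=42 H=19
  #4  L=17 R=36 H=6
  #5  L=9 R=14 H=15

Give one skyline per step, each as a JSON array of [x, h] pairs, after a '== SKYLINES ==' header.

== SKYLINES ==
[[39,12],[40,0]]
[[39,12],[40,0],[44,12],[47,0]]
[[36,19],[42,0],[44,12],[47,0]]
[[17,6],[36,19],[42,0],[44,12],[47,0]]
[[9,15],[14,0],[17,6],[36,19],[42,0],[44,12],[47,0]]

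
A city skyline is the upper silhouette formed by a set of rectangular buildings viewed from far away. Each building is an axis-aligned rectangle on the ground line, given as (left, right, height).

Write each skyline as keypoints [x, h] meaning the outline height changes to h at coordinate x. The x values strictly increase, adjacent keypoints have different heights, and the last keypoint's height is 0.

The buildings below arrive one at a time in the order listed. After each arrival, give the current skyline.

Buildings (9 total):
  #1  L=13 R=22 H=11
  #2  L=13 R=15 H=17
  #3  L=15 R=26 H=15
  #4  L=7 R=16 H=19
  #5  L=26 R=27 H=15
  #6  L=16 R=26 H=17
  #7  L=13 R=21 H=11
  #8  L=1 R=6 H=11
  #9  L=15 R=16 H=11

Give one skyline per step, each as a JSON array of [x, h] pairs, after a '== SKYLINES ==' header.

== SKYLINES ==
[[13,11],[22,0]]
[[13,17],[15,11],[22,0]]
[[13,17],[15,15],[26,0]]
[[7,19],[16,15],[26,0]]
[[7,19],[16,15],[27,0]]
[[7,19],[16,17],[26,15],[27,0]]
[[7,19],[16,17],[26,15],[27,0]]
[[1,11],[6,0],[7,19],[16,17],[26,15],[27,0]]
[[1,11],[6,0],[7,19],[16,17],[26,15],[27,0]]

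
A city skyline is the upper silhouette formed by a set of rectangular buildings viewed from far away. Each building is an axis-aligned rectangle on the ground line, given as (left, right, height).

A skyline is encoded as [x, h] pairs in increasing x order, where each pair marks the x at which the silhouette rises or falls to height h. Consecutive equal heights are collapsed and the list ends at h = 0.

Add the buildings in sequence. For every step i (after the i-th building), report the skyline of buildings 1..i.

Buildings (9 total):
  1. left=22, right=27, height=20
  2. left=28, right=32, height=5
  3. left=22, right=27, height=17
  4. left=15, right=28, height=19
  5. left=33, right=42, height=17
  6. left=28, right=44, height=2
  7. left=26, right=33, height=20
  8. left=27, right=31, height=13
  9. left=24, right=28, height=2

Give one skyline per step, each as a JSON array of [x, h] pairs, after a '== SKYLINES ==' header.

== SKYLINES ==
[[22,20],[27,0]]
[[22,20],[27,0],[28,5],[32,0]]
[[22,20],[27,0],[28,5],[32,0]]
[[15,19],[22,20],[27,19],[28,5],[32,0]]
[[15,19],[22,20],[27,19],[28,5],[32,0],[33,17],[42,0]]
[[15,19],[22,20],[27,19],[28,5],[32,2],[33,17],[42,2],[44,0]]
[[15,19],[22,20],[33,17],[42,2],[44,0]]
[[15,19],[22,20],[33,17],[42,2],[44,0]]
[[15,19],[22,20],[33,17],[42,2],[44,0]]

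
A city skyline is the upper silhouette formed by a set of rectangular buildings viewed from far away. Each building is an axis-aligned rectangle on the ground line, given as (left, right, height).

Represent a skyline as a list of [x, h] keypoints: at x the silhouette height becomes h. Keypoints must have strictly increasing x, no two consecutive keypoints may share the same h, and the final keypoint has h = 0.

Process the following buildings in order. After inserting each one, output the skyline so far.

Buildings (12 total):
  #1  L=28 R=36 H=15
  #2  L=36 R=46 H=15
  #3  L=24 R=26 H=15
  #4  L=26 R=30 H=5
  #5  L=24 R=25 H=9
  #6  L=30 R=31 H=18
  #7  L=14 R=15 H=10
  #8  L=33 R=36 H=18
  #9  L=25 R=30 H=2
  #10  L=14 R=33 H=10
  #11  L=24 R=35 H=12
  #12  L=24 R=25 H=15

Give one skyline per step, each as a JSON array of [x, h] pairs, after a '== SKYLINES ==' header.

== SKYLINES ==
[[28,15],[36,0]]
[[28,15],[46,0]]
[[24,15],[26,0],[28,15],[46,0]]
[[24,15],[26,5],[28,15],[46,0]]
[[24,15],[26,5],[28,15],[46,0]]
[[24,15],[26,5],[28,15],[30,18],[31,15],[46,0]]
[[14,10],[15,0],[24,15],[26,5],[28,15],[30,18],[31,15],[46,0]]
[[14,10],[15,0],[24,15],[26,5],[28,15],[30,18],[31,15],[33,18],[36,15],[46,0]]
[[14,10],[15,0],[24,15],[26,5],[28,15],[30,18],[31,15],[33,18],[36,15],[46,0]]
[[14,10],[24,15],[26,10],[28,15],[30,18],[31,15],[33,18],[36,15],[46,0]]
[[14,10],[24,15],[26,12],[28,15],[30,18],[31,15],[33,18],[36,15],[46,0]]
[[14,10],[24,15],[26,12],[28,15],[30,18],[31,15],[33,18],[36,15],[46,0]]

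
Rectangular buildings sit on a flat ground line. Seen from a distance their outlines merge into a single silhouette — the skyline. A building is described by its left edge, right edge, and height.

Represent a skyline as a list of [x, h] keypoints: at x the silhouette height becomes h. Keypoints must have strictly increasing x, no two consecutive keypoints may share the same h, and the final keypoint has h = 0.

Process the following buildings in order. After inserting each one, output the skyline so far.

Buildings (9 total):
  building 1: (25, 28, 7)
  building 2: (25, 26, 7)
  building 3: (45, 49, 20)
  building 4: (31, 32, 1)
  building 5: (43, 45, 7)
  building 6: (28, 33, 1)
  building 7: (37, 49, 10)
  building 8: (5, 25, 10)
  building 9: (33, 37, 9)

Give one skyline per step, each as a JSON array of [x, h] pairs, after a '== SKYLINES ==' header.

== SKYLINES ==
[[25,7],[28,0]]
[[25,7],[28,0]]
[[25,7],[28,0],[45,20],[49,0]]
[[25,7],[28,0],[31,1],[32,0],[45,20],[49,0]]
[[25,7],[28,0],[31,1],[32,0],[43,7],[45,20],[49,0]]
[[25,7],[28,1],[33,0],[43,7],[45,20],[49,0]]
[[25,7],[28,1],[33,0],[37,10],[45,20],[49,0]]
[[5,10],[25,7],[28,1],[33,0],[37,10],[45,20],[49,0]]
[[5,10],[25,7],[28,1],[33,9],[37,10],[45,20],[49,0]]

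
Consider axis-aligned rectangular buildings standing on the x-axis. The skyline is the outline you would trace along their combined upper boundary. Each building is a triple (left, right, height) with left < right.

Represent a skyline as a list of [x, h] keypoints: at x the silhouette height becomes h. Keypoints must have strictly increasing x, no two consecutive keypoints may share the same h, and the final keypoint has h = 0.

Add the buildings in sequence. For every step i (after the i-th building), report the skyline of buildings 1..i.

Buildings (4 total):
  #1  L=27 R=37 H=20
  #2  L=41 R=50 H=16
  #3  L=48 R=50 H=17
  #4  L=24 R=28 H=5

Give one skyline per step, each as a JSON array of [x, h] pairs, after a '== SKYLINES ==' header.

== SKYLINES ==
[[27,20],[37,0]]
[[27,20],[37,0],[41,16],[50,0]]
[[27,20],[37,0],[41,16],[48,17],[50,0]]
[[24,5],[27,20],[37,0],[41,16],[48,17],[50,0]]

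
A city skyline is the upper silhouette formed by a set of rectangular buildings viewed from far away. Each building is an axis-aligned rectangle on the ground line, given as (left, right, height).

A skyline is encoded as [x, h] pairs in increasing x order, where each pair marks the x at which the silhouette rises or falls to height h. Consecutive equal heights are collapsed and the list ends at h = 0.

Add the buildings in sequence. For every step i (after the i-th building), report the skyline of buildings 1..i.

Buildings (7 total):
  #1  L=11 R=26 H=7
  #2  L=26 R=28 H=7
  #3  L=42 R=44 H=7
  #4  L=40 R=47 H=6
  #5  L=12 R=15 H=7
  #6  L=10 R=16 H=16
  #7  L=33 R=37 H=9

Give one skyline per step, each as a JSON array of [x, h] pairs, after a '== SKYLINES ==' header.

== SKYLINES ==
[[11,7],[26,0]]
[[11,7],[28,0]]
[[11,7],[28,0],[42,7],[44,0]]
[[11,7],[28,0],[40,6],[42,7],[44,6],[47,0]]
[[11,7],[28,0],[40,6],[42,7],[44,6],[47,0]]
[[10,16],[16,7],[28,0],[40,6],[42,7],[44,6],[47,0]]
[[10,16],[16,7],[28,0],[33,9],[37,0],[40,6],[42,7],[44,6],[47,0]]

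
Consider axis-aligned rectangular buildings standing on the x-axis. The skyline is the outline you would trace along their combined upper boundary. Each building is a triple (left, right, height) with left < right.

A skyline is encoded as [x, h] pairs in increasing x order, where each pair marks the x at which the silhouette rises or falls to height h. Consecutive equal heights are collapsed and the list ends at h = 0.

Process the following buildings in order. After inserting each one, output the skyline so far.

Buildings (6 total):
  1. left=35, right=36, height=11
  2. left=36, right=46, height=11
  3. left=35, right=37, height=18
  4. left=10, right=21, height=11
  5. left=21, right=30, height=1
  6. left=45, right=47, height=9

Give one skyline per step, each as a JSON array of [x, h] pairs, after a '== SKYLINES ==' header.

== SKYLINES ==
[[35,11],[36,0]]
[[35,11],[46,0]]
[[35,18],[37,11],[46,0]]
[[10,11],[21,0],[35,18],[37,11],[46,0]]
[[10,11],[21,1],[30,0],[35,18],[37,11],[46,0]]
[[10,11],[21,1],[30,0],[35,18],[37,11],[46,9],[47,0]]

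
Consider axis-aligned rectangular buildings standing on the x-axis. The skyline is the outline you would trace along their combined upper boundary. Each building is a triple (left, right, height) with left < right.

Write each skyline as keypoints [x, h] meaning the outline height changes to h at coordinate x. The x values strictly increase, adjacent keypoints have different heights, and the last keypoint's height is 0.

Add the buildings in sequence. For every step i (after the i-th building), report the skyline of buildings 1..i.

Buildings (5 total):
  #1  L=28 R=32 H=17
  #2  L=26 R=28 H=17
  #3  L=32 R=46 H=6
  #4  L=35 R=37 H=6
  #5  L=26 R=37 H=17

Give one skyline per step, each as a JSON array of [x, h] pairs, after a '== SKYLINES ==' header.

== SKYLINES ==
[[28,17],[32,0]]
[[26,17],[32,0]]
[[26,17],[32,6],[46,0]]
[[26,17],[32,6],[46,0]]
[[26,17],[37,6],[46,0]]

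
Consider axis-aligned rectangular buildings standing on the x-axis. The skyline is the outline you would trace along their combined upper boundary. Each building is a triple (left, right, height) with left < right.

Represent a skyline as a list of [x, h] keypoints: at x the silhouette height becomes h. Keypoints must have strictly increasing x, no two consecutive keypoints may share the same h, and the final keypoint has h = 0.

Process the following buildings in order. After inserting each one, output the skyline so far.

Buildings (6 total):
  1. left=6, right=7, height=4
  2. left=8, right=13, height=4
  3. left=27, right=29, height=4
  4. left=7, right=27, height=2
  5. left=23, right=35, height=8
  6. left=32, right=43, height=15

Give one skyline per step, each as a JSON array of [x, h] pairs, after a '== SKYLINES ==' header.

== SKYLINES ==
[[6,4],[7,0]]
[[6,4],[7,0],[8,4],[13,0]]
[[6,4],[7,0],[8,4],[13,0],[27,4],[29,0]]
[[6,4],[7,2],[8,4],[13,2],[27,4],[29,0]]
[[6,4],[7,2],[8,4],[13,2],[23,8],[35,0]]
[[6,4],[7,2],[8,4],[13,2],[23,8],[32,15],[43,0]]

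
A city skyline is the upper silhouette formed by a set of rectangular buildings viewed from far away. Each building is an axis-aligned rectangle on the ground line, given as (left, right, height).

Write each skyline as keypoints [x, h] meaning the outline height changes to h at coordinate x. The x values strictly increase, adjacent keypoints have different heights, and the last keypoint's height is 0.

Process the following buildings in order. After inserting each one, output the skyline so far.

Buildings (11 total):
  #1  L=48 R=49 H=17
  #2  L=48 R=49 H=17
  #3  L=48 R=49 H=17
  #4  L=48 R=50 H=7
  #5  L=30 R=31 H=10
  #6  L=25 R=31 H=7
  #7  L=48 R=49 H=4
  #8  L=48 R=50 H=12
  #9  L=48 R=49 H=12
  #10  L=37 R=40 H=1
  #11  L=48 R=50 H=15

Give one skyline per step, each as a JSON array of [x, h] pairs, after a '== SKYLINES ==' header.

== SKYLINES ==
[[48,17],[49,0]]
[[48,17],[49,0]]
[[48,17],[49,0]]
[[48,17],[49,7],[50,0]]
[[30,10],[31,0],[48,17],[49,7],[50,0]]
[[25,7],[30,10],[31,0],[48,17],[49,7],[50,0]]
[[25,7],[30,10],[31,0],[48,17],[49,7],[50,0]]
[[25,7],[30,10],[31,0],[48,17],[49,12],[50,0]]
[[25,7],[30,10],[31,0],[48,17],[49,12],[50,0]]
[[25,7],[30,10],[31,0],[37,1],[40,0],[48,17],[49,12],[50,0]]
[[25,7],[30,10],[31,0],[37,1],[40,0],[48,17],[49,15],[50,0]]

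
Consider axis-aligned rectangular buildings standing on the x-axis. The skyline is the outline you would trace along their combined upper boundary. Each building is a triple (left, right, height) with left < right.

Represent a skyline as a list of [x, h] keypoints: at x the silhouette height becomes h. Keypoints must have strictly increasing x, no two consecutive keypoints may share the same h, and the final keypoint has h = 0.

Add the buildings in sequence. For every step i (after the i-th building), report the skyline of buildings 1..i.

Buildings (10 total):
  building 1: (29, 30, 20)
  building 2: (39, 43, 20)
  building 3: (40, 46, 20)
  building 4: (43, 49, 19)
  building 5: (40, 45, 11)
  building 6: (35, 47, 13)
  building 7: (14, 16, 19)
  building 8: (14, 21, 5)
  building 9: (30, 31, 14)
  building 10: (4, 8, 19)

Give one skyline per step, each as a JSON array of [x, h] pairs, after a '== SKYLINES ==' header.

== SKYLINES ==
[[29,20],[30,0]]
[[29,20],[30,0],[39,20],[43,0]]
[[29,20],[30,0],[39,20],[46,0]]
[[29,20],[30,0],[39,20],[46,19],[49,0]]
[[29,20],[30,0],[39,20],[46,19],[49,0]]
[[29,20],[30,0],[35,13],[39,20],[46,19],[49,0]]
[[14,19],[16,0],[29,20],[30,0],[35,13],[39,20],[46,19],[49,0]]
[[14,19],[16,5],[21,0],[29,20],[30,0],[35,13],[39,20],[46,19],[49,0]]
[[14,19],[16,5],[21,0],[29,20],[30,14],[31,0],[35,13],[39,20],[46,19],[49,0]]
[[4,19],[8,0],[14,19],[16,5],[21,0],[29,20],[30,14],[31,0],[35,13],[39,20],[46,19],[49,0]]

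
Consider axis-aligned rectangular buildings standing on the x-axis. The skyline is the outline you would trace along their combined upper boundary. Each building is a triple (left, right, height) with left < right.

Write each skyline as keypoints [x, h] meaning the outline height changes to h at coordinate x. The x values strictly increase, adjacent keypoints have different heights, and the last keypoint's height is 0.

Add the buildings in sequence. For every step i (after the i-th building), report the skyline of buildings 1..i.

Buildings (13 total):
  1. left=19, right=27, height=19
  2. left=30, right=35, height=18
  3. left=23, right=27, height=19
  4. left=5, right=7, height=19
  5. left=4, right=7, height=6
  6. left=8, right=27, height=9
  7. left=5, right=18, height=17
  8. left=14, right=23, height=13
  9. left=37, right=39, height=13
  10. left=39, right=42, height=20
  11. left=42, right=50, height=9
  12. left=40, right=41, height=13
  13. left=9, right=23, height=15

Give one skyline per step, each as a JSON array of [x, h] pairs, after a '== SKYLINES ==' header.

== SKYLINES ==
[[19,19],[27,0]]
[[19,19],[27,0],[30,18],[35,0]]
[[19,19],[27,0],[30,18],[35,0]]
[[5,19],[7,0],[19,19],[27,0],[30,18],[35,0]]
[[4,6],[5,19],[7,0],[19,19],[27,0],[30,18],[35,0]]
[[4,6],[5,19],[7,0],[8,9],[19,19],[27,0],[30,18],[35,0]]
[[4,6],[5,19],[7,17],[18,9],[19,19],[27,0],[30,18],[35,0]]
[[4,6],[5,19],[7,17],[18,13],[19,19],[27,0],[30,18],[35,0]]
[[4,6],[5,19],[7,17],[18,13],[19,19],[27,0],[30,18],[35,0],[37,13],[39,0]]
[[4,6],[5,19],[7,17],[18,13],[19,19],[27,0],[30,18],[35,0],[37,13],[39,20],[42,0]]
[[4,6],[5,19],[7,17],[18,13],[19,19],[27,0],[30,18],[35,0],[37,13],[39,20],[42,9],[50,0]]
[[4,6],[5,19],[7,17],[18,13],[19,19],[27,0],[30,18],[35,0],[37,13],[39,20],[42,9],[50,0]]
[[4,6],[5,19],[7,17],[18,15],[19,19],[27,0],[30,18],[35,0],[37,13],[39,20],[42,9],[50,0]]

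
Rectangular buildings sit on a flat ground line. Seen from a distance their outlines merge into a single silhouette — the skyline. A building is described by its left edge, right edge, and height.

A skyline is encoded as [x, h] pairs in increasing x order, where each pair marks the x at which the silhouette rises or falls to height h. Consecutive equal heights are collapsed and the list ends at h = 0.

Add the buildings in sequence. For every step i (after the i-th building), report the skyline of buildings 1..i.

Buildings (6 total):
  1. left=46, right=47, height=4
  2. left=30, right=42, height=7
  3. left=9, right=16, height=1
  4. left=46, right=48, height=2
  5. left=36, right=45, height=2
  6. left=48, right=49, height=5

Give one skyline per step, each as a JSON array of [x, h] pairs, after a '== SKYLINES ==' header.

== SKYLINES ==
[[46,4],[47,0]]
[[30,7],[42,0],[46,4],[47,0]]
[[9,1],[16,0],[30,7],[42,0],[46,4],[47,0]]
[[9,1],[16,0],[30,7],[42,0],[46,4],[47,2],[48,0]]
[[9,1],[16,0],[30,7],[42,2],[45,0],[46,4],[47,2],[48,0]]
[[9,1],[16,0],[30,7],[42,2],[45,0],[46,4],[47,2],[48,5],[49,0]]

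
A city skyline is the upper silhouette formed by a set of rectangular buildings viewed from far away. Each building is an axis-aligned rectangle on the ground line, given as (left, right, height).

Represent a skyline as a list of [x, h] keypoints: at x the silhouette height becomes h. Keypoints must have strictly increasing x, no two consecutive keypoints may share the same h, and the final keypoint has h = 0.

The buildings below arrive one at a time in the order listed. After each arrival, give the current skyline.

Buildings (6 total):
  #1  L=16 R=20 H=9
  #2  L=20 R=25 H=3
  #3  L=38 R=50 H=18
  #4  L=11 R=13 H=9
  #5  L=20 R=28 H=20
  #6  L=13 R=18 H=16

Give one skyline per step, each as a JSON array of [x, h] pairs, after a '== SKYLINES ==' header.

== SKYLINES ==
[[16,9],[20,0]]
[[16,9],[20,3],[25,0]]
[[16,9],[20,3],[25,0],[38,18],[50,0]]
[[11,9],[13,0],[16,9],[20,3],[25,0],[38,18],[50,0]]
[[11,9],[13,0],[16,9],[20,20],[28,0],[38,18],[50,0]]
[[11,9],[13,16],[18,9],[20,20],[28,0],[38,18],[50,0]]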